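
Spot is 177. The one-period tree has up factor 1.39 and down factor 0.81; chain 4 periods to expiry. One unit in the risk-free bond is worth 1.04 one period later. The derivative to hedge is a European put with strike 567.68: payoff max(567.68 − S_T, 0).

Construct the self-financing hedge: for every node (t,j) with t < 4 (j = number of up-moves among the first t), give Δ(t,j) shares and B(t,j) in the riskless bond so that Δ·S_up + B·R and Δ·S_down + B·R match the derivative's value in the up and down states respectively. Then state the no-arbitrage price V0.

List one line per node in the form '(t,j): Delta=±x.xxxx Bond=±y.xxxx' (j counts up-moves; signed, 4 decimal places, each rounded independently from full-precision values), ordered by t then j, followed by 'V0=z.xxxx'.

No-arbitrage ⇒ martingale measure with p* = (R−d)/(u−d) = 0.3966.
Terminal payoffs: V(4,0)=491.4873, V(4,1)=436.9296, V(4,2)=343.3058, V(4,3)=182.6428, V(4,4)=0.0000
(3,0): S=94.0651. Δ = (V_up−V_dn)/(S_up−S_dn) = (436.9296−491.4873)/(130.7504−76.1927) = -1.0000. V = [p*·436.9296 + (1−p*)·491.4873]/1.04 = 451.7811. B = V − Δ·S = 545.8462.
(3,1): S=161.4203. Δ = (V_up−V_dn)/(S_up−S_dn) = (343.3058−436.9296)/(224.3742−130.7504) = -1.0000. V = [p*·343.3058 + (1−p*)·436.9296]/1.04 = 384.4259. B = V − Δ·S = 545.8462.
(3,2): S=277.0052. Δ = (V_up−V_dn)/(S_up−S_dn) = (182.6428−343.3058)/(385.0372−224.3742) = -1.0000. V = [p*·182.6428 + (1−p*)·343.3058]/1.04 = 268.8410. B = V − Δ·S = 545.8462.
(3,3): S=475.3546. Δ = (V_up−V_dn)/(S_up−S_dn) = (0.0000−182.6428)/(660.7428−385.0372) = -0.6625. V = [p*·0.0000 + (1−p*)·182.6428]/1.04 = 105.9764. B = V − Δ·S = 420.8778.
(2,0): S=116.1297. Δ = (V_up−V_dn)/(S_up−S_dn) = (384.4259−451.7811)/(161.4203−94.0651) = -1.0000. V = [p*·384.4259 + (1−p*)·451.7811]/1.04 = 408.7224. B = V − Δ·S = 524.8521.
(2,1): S=199.2843. Δ = (V_up−V_dn)/(S_up−S_dn) = (268.8410−384.4259)/(277.0052−161.4203) = -1.0000. V = [p*·268.8410 + (1−p*)·384.4259]/1.04 = 325.5678. B = V − Δ·S = 524.8521.
(2,2): S=341.9817. Δ = (V_up−V_dn)/(S_up−S_dn) = (105.9764−268.8410)/(475.3546−277.0052) = -0.8211. V = [p*·105.9764 + (1−p*)·268.8410]/1.04 = 196.4007. B = V − Δ·S = 477.2017.
(1,0): S=143.3700. Δ = (V_up−V_dn)/(S_up−S_dn) = (325.5678−408.7224)/(199.2843−116.1297) = -1.0000. V = [p*·325.5678 + (1−p*)·408.7224]/1.04 = 361.2955. B = V − Δ·S = 504.6655.
(1,1): S=246.0300. Δ = (V_up−V_dn)/(S_up−S_dn) = (196.4007−325.5678)/(341.9817−199.2843) = -0.9052. V = [p*·196.4007 + (1−p*)·325.5678]/1.04 = 263.7946. B = V − Δ·S = 486.4964.
(0,0): S=177.0000. Δ = (V_up−V_dn)/(S_up−S_dn) = (263.7946−361.2955)/(246.0300−143.3700) = -0.9497. V = [p*·263.7946 + (1−p*)·361.2955]/1.04 = 310.2224. B = V − Δ·S = 478.3274.
Each (Δ,B) replicates both successor values, so the strategy is self-financing and V0 is arbitrage-free.

(0,0): Delta=-0.9497 Bond=478.3274
(1,0): Delta=-1.0000 Bond=504.6655
(1,1): Delta=-0.9052 Bond=486.4964
(2,0): Delta=-1.0000 Bond=524.8521
(2,1): Delta=-1.0000 Bond=524.8521
(2,2): Delta=-0.8211 Bond=477.2017
(3,0): Delta=-1.0000 Bond=545.8462
(3,1): Delta=-1.0000 Bond=545.8462
(3,2): Delta=-1.0000 Bond=545.8462
(3,3): Delta=-0.6625 Bond=420.8778
V0=310.2224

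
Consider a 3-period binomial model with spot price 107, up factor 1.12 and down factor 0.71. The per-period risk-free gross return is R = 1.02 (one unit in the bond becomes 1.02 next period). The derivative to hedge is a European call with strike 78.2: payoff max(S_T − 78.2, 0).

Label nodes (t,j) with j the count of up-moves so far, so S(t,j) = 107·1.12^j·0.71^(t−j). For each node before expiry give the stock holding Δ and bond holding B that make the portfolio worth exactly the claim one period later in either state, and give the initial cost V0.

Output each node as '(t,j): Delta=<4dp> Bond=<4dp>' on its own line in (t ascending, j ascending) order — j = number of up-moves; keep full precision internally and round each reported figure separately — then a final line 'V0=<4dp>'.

Since d<R<u, set p* = (R−d)/(u−d) = 0.7561; price each node as the discounted p*-expectation of its children.
At expiry t=3: V(3,0)=0.0000, V(3,1)=0.0000, V(3,2)=17.0968, V(3,3)=72.1273
Node (2,0) S=53.9387: V=(p*·0.0000+(1−p*)·0.0000)/1.02=0.0000; Δ=(0.0000−0.0000)/(60.4113−38.2965)=0.0000; B=V−Δ·S=0.0000
Node (2,1) S=85.0864: V=(p*·17.0968+(1−p*)·0.0000)/1.02=12.6734; Δ=(17.0968−0.0000)/(95.2968−60.4113)=0.4901; B=V−Δ·S=-29.0261
Node (2,2) S=134.2208: V=(p*·72.1273+(1−p*)·17.0968)/1.02=57.5541; Δ=(72.1273−17.0968)/(150.3273−95.2968)=1.0000; B=V−Δ·S=-76.6667
Node (1,0) S=75.9700: V=(p*·12.6734+(1−p*)·0.0000)/1.02=9.3944; Δ=(12.6734−0.0000)/(85.0864−53.9387)=0.4069; B=V−Δ·S=-21.5162
Node (1,1) S=119.8400: V=(p*·57.5541+(1−p*)·12.6734)/1.02=45.6937; Δ=(57.5541−12.6734)/(134.2208−85.0864)=0.9134; B=V−Δ·S=-63.7716
Node (0,0) S=107.0000: V=(p*·45.6937+(1−p*)·9.3944)/1.02=36.1179; Δ=(45.6937−9.3944)/(119.8400−75.9700)=0.8274; B=V−Δ·S=-52.4171
Check: Δ(0,0)·S0 + B(0,0) = 36.1179 = V0.

(0,0): Delta=0.8274 Bond=-52.4171
(1,0): Delta=0.4069 Bond=-21.5162
(1,1): Delta=0.9134 Bond=-63.7716
(2,0): Delta=0.0000 Bond=0.0000
(2,1): Delta=0.4901 Bond=-29.0261
(2,2): Delta=1.0000 Bond=-76.6667
V0=36.1179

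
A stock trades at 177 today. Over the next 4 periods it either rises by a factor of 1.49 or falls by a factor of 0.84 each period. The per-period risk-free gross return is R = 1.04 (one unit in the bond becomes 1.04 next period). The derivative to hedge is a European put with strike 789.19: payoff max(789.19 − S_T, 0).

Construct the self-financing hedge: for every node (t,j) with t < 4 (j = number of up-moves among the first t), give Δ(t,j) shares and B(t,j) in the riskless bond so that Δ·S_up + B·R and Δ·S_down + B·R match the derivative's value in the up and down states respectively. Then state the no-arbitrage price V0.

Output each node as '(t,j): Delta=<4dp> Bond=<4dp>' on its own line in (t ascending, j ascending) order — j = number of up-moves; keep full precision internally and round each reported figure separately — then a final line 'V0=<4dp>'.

Since d<R<u, set p* = (R−d)/(u−d) = 0.3077; price each node as the discounted p*-expectation of its children.
Terminal values V(4,·): V(4,0)=701.0668, V(4,1)=632.8762, V(4,2)=511.9190, V(4,3)=297.3641, V(4,4)=0.0000
Node (3,0) S=104.9086: V=(p*·632.8762+(1−p*)·701.0668)/1.04=653.9279; Δ=(632.8762−701.0668)/(156.3138−88.1232)=-1.0000; B=V−Δ·S=758.8365
Node (3,1) S=186.0879: V=(p*·511.9190+(1−p*)·632.8762)/1.04=572.7487; Δ=(511.9190−632.8762)/(277.2710−156.3138)=-1.0000; B=V−Δ·S=758.8365
Node (3,2) S=330.0845: V=(p*·297.3641+(1−p*)·511.9190)/1.04=428.7521; Δ=(297.3641−511.9190)/(491.8259−277.2710)=-1.0000; B=V−Δ·S=758.8365
Node (3,3) S=585.5070: V=(p*·0.0000+(1−p*)·297.3641)/1.04=197.9495; Δ=(0.0000−297.3641)/(872.4054−491.8259)=-0.7813; B=V−Δ·S=655.4328
Node (2,0) S=124.8912: V=(p*·572.7487+(1−p*)·653.9279)/1.04=604.7593; Δ=(572.7487−653.9279)/(186.0879−104.9086)=-1.0000; B=V−Δ·S=729.6505
Node (2,1) S=221.5332: V=(p*·428.7521+(1−p*)·572.7487)/1.04=508.1173; Δ=(428.7521−572.7487)/(330.0845−186.0879)=-1.0000; B=V−Δ·S=729.6505
Node (2,2) S=392.9577: V=(p*·197.9495+(1−p*)·428.7521)/1.04=343.9768; Δ=(197.9495−428.7521)/(585.5070−330.0845)=-0.9036; B=V−Δ·S=699.0577
Node (1,0) S=148.6800: V=(p*·508.1173+(1−p*)·604.7593)/1.04=552.9070; Δ=(508.1173−604.7593)/(221.5332−124.8912)=-1.0000; B=V−Δ·S=701.5870
Node (1,1) S=263.7300: V=(p*·343.9768+(1−p*)·508.1173)/1.04=440.0121; Δ=(343.9768−508.1173)/(392.9577−221.5332)=-0.9575; B=V−Δ·S=692.5359
Node (0,0) S=177.0000: V=(p*·440.0121+(1−p*)·552.9070)/1.04=498.2405; Δ=(440.0121−552.9070)/(263.7300−148.6800)=-0.9813; B=V−Δ·S=671.9251
Check: Δ(0,0)·S0 + B(0,0) = 498.2405 = V0.

(0,0): Delta=-0.9813 Bond=671.9251
(1,0): Delta=-1.0000 Bond=701.5870
(1,1): Delta=-0.9575 Bond=692.5359
(2,0): Delta=-1.0000 Bond=729.6505
(2,1): Delta=-1.0000 Bond=729.6505
(2,2): Delta=-0.9036 Bond=699.0577
(3,0): Delta=-1.0000 Bond=758.8365
(3,1): Delta=-1.0000 Bond=758.8365
(3,2): Delta=-1.0000 Bond=758.8365
(3,3): Delta=-0.7813 Bond=655.4328
V0=498.2405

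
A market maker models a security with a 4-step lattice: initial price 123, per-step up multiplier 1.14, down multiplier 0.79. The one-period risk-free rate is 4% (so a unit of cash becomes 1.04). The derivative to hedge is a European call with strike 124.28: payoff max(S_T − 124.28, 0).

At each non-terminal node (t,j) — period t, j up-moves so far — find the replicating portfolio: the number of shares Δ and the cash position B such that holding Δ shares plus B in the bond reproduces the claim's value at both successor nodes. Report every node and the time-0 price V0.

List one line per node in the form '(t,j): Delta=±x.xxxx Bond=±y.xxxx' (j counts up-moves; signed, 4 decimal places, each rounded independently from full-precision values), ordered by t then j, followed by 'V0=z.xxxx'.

(0,0): Delta=0.6577 Bond=-55.3221
(1,0): Delta=0.2730 Bond=-20.1495
(1,1): Delta=0.7644 Bond=-72.4892
(2,0): Delta=0.0000 Bond=0.0000
(2,1): Delta=0.3487 Bond=-29.3377
(2,2): Delta=0.8796 Bond=-93.8092
(3,0): Delta=0.0000 Bond=0.0000
(3,1): Delta=0.0000 Bond=0.0000
(3,2): Delta=0.4453 Bond=-42.7156
(3,3): Delta=1.0000 Bond=-119.5000
V0=25.5784

No-arbitrage ⇒ martingale measure with p* = (R−d)/(u−d) = 0.7143.
Terminal values V(4,·): V(4,0)=0.0000, V(4,1)=0.0000, V(4,2)=0.0000, V(4,3)=19.6816, V(4,4)=83.4621
  t=3,j=0: stock 60.6438 → up 69.1339 (V=0.0000), down 47.9086 (V=0.0000). Price 0.0000; hedge Δ=0.0000, bond B=0.0000.
  t=3,j=1: stock 87.5113 → up 99.7629 (V=0.0000), down 69.1339 (V=0.0000). Price 0.0000; hedge Δ=0.0000, bond B=0.0000.
  t=3,j=2: stock 126.2821 → up 143.9616 (V=19.6816), down 99.7629 (V=0.0000). Price 13.5176; hedge Δ=0.4453, bond B=-42.7156.
  t=3,j=3: stock 182.2299 → up 207.7421 (V=83.4621), down 143.9616 (V=19.6816). Price 62.7299; hedge Δ=1.0000, bond B=-119.5000.
  t=2,j=0: stock 76.7643 → up 87.5113 (V=0.0000), down 60.6438 (V=0.0000). Price 0.0000; hedge Δ=0.0000, bond B=0.0000.
  t=2,j=1: stock 110.7738 → up 126.2821 (V=13.5176), down 87.5113 (V=0.0000). Price 9.2841; hedge Δ=0.3487, bond B=-29.3377.
  t=2,j=2: stock 159.8508 → up 182.2299 (V=62.7299), down 126.2821 (V=13.5176). Price 46.7974; hedge Δ=0.8796, bond B=-93.8092.
  t=1,j=0: stock 97.1700 → up 110.7738 (V=9.2841), down 76.7643 (V=0.0000). Price 6.3764; hedge Δ=0.2730, bond B=-20.1495.
  t=1,j=1: stock 140.2200 → up 159.8508 (V=46.7974), down 110.7738 (V=9.2841). Price 34.6916; hedge Δ=0.7644, bond B=-72.4892.
  t=0,j=0: stock 123.0000 → up 140.2200 (V=34.6916), down 97.1700 (V=6.3764). Price 25.5784; hedge Δ=0.6577, bond B=-55.3221.
Self-financing check: at every node Δ·S+B equals the discounted successor values.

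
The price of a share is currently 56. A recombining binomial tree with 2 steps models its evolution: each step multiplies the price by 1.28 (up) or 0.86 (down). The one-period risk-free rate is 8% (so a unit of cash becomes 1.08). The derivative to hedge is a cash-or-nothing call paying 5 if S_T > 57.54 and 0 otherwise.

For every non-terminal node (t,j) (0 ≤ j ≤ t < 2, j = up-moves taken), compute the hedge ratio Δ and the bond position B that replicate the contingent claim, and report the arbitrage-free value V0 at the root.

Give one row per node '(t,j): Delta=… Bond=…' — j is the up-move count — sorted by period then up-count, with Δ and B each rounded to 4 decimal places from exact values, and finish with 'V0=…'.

No-arbitrage ⇒ martingale measure with p* = (R−d)/(u−d) = 0.5238.
Terminal values V(2,·): V(2,0)=0.0000, V(2,1)=5.0000, V(2,2)=5.0000
Node (1,0) S=48.1600: V=(p*·5.0000+(1−p*)·0.0000)/1.08=2.4250; Δ=(5.0000−0.0000)/(61.6448−41.4176)=0.2472; B=V−Δ·S=-9.4797
Node (1,1) S=71.6800: V=(p*·5.0000+(1−p*)·5.0000)/1.08=4.6296; Δ=(5.0000−5.0000)/(91.7504−61.6448)=0.0000; B=V−Δ·S=4.6296
Node (0,0) S=56.0000: V=(p*·4.6296+(1−p*)·2.4250)/1.08=3.3147; Δ=(4.6296−2.4250)/(71.6800−48.1600)=0.0937; B=V−Δ·S=-1.9344
Check: Δ(0,0)·S0 + B(0,0) = 3.3147 = V0.

(0,0): Delta=0.0937 Bond=-1.9344
(1,0): Delta=0.2472 Bond=-9.4797
(1,1): Delta=0.0000 Bond=4.6296
V0=3.3147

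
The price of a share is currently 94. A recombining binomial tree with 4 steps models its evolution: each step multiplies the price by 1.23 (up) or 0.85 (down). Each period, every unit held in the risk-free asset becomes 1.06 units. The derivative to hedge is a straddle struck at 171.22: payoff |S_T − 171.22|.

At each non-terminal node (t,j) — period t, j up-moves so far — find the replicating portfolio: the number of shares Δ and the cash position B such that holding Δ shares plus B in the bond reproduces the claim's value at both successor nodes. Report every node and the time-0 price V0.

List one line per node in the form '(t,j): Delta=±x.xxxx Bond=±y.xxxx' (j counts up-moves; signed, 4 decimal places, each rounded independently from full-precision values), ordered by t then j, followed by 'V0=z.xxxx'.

(0,0): Delta=-0.6514 Bond=109.3472
(1,0): Delta=-1.0000 Bond=143.7596
(1,1): Delta=-0.4564 Bond=93.3615
(2,0): Delta=-1.0000 Bond=152.3852
(2,1): Delta=-1.0000 Bond=152.3852
(2,2): Delta=-0.1523 Bond=55.7168
(3,0): Delta=-1.0000 Bond=161.5283
(3,1): Delta=-1.0000 Bond=161.5283
(3,2): Delta=-1.0000 Bond=161.5283
(3,3): Delta=0.3219 Bond=-23.8909
V0=48.1138

Since d<R<u, set p* = (R−d)/(u−d) = 0.5526; price each node as the discounted p*-expectation of its children.
Payoff layer (t=4): V(4,0)=122.1514, V(4,1)=100.2149, V(4,2)=68.4714, V(4,3)=22.5367, V(4,4)=43.9334
Node (3,0) S=57.7277: V=(p*·100.2149+(1−p*)·122.1514)/1.06=103.8006; Δ=(100.2149−122.1514)/(71.0051−49.0686)=-1.0000; B=V−Δ·S=161.5283
Node (3,1) S=83.5354: V=(p*·68.4714+(1−p*)·100.2149)/1.06=77.9929; Δ=(68.4714−100.2149)/(102.7486−71.0051)=-1.0000; B=V−Δ·S=161.5283
Node (3,2) S=120.8807: V=(p*·22.5367+(1−p*)·68.4714)/1.06=40.6476; Δ=(22.5367−68.4714)/(148.6833−102.7486)=-1.0000; B=V−Δ·S=161.5283
Node (3,3) S=174.9215: V=(p*·43.9334+(1−p*)·22.5367)/1.06=32.4163; Δ=(43.9334−22.5367)/(215.1534−148.6833)=0.3219; B=V−Δ·S=-23.8909
Node (2,0) S=67.9150: V=(p*·77.9929+(1−p*)·103.8006)/1.06=84.4702; Δ=(77.9929−103.8006)/(83.5354−57.7277)=-1.0000; B=V−Δ·S=152.3852
Node (2,1) S=98.2770: V=(p*·40.6476+(1−p*)·77.9929)/1.06=54.1082; Δ=(40.6476−77.9929)/(120.8807−83.5354)=-1.0000; B=V−Δ·S=152.3852
Node (2,2) S=142.2126: V=(p*·32.4163+(1−p*)·40.6476)/1.06=34.0554; Δ=(32.4163−40.6476)/(174.9215−120.8807)=-0.1523; B=V−Δ·S=55.7168
Node (1,0) S=79.9000: V=(p*·54.1082+(1−p*)·84.4702)/1.06=63.8596; Δ=(54.1082−84.4702)/(98.2770−67.9150)=-1.0000; B=V−Δ·S=143.7596
Node (1,1) S=115.6200: V=(p*·34.0554+(1−p*)·54.1082)/1.06=40.5909; Δ=(34.0554−54.1082)/(142.2126−98.2770)=-0.4564; B=V−Δ·S=93.3615
Node (0,0) S=94.0000: V=(p*·40.5909+(1−p*)·63.8596)/1.06=48.1138; Δ=(40.5909−63.8596)/(115.6200−79.9000)=-0.6514; B=V−Δ·S=109.3472
Each (Δ,B) replicates both successor values, so the strategy is self-financing and V0 is arbitrage-free.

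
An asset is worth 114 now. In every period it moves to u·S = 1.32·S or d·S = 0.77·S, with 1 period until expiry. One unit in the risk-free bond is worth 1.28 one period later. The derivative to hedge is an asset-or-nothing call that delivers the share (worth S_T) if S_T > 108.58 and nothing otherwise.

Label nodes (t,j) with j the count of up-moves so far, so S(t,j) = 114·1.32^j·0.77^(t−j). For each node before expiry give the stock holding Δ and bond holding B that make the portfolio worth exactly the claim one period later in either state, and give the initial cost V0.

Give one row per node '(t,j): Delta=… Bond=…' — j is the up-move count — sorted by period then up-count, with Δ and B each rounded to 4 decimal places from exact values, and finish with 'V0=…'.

Risk-neutral probability p* = (R−d)/(u−d) = (1.28−0.77)/(1.32−0.77) = 0.9273.
Terminal payoffs: V(1,0)=0.0000, V(1,1)=150.4800
  t=0,j=0: stock 114.0000 → up 150.4800 (V=150.4800), down 87.7800 (V=0.0000). Price 109.0125; hedge Δ=2.4000, bond B=-164.5875.
Root portfolio cost Δ·114+B reproduces V0=109.0125.

(0,0): Delta=2.4000 Bond=-164.5875
V0=109.0125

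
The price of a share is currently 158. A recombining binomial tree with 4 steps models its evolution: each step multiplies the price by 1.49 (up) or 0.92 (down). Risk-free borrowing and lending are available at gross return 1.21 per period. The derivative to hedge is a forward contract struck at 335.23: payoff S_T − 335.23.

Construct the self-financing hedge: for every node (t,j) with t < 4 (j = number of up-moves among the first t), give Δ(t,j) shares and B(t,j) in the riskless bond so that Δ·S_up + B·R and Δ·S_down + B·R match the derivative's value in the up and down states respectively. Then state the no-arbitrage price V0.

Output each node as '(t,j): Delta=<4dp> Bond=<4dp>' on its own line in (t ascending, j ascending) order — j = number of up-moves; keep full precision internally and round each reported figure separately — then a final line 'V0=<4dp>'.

(0,0): Delta=1.0000 Bond=-156.3873
(1,0): Delta=1.0000 Bond=-189.2286
(1,1): Delta=1.0000 Bond=-189.2286
(2,0): Delta=1.0000 Bond=-228.9666
(2,1): Delta=1.0000 Bond=-228.9666
(2,2): Delta=1.0000 Bond=-228.9666
(3,0): Delta=1.0000 Bond=-277.0496
(3,1): Delta=1.0000 Bond=-277.0496
(3,2): Delta=1.0000 Bond=-277.0496
(3,3): Delta=1.0000 Bond=-277.0496
V0=1.6127

Risk-neutral probability p* = (R−d)/(u−d) = (1.21−0.92)/(1.49−0.92) = 0.5088.
Terminal values V(4,·): V(4,0)=-222.0399, V(4,1)=-151.9113, V(4,2)=-38.3334, V(4,3)=145.6135, V(4,4)=443.5274
Node (3,0) S=123.0327: V=(p*·-151.9113+(1−p*)·-222.0399)/1.21=-154.0169; Δ=(-151.9113−-222.0399)/(183.3187−113.1901)=1.0000; B=V−Δ·S=-277.0496
Node (3,1) S=199.2595: V=(p*·-38.3334+(1−p*)·-151.9113)/1.21=-77.7901; Δ=(-38.3334−-151.9113)/(296.8966−183.3187)=1.0000; B=V−Δ·S=-277.0496
Node (3,2) S=322.7137: V=(p*·145.6135+(1−p*)·-38.3334)/1.21=45.6641; Δ=(145.6135−-38.3334)/(480.8435−296.8966)=1.0000; B=V−Δ·S=-277.0496
Node (3,3) S=522.6559: V=(p*·443.5274+(1−p*)·145.6135)/1.21=245.6064; Δ=(443.5274−145.6135)/(778.7574−480.8435)=1.0000; B=V−Δ·S=-277.0496
Node (2,0) S=133.7312: V=(p*·-77.7901+(1−p*)·-154.0169)/1.21=-95.2354; Δ=(-77.7901−-154.0169)/(199.2595−123.0327)=1.0000; B=V−Δ·S=-228.9666
Node (2,1) S=216.5864: V=(p*·45.6641+(1−p*)·-77.7901)/1.21=-12.3802; Δ=(45.6641−-77.7901)/(322.7137−199.2595)=1.0000; B=V−Δ·S=-228.9666
Node (2,2) S=350.7758: V=(p*·245.6064+(1−p*)·45.6641)/1.21=121.8092; Δ=(245.6064−45.6641)/(522.6559−322.7137)=1.0000; B=V−Δ·S=-228.9666
Node (1,0) S=145.3600: V=(p*·-12.3802+(1−p*)·-95.2354)/1.21=-43.8686; Δ=(-12.3802−-95.2354)/(216.5864−133.7312)=1.0000; B=V−Δ·S=-189.2286
Node (1,1) S=235.4200: V=(p*·121.8092+(1−p*)·-12.3802)/1.21=46.1914; Δ=(121.8092−-12.3802)/(350.7758−216.5864)=1.0000; B=V−Δ·S=-189.2286
Node (0,0) S=158.0000: V=(p*·46.1914+(1−p*)·-43.8686)/1.21=1.6127; Δ=(46.1914−-43.8686)/(235.4200−145.3600)=1.0000; B=V−Δ·S=-156.3873
Self-financing check: at every node Δ·S+B equals the discounted successor values.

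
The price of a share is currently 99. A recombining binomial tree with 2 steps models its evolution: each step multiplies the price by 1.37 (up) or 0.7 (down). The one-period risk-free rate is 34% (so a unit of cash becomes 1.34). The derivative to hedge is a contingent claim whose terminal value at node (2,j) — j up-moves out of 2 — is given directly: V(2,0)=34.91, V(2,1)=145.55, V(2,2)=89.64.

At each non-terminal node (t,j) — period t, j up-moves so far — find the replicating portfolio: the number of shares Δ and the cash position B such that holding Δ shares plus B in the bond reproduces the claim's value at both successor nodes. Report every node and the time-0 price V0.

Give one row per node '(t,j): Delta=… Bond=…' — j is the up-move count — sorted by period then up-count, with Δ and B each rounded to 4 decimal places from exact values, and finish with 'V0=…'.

The replicating-portfolio and risk-neutral prices coincide; use p* = (1.34−0.7)/(1.37−0.7) = 0.9552 for the latter.
Terminal values V(2,·): V(2,0)=34.9100, V(2,1)=145.5500, V(2,2)=89.6400
Node (1,0) S=69.3000: V=(p*·145.5500+(1−p*)·34.9100)/1.34=104.9224; Δ=(145.5500−34.9100)/(94.9410−48.5100)=2.3829; B=V−Δ·S=-60.2120
Node (1,1) S=135.6300: V=(p*·89.6400+(1−p*)·145.5500)/1.34=68.7638; Δ=(89.6400−145.5500)/(185.8131−94.9410)=-0.6153; B=V−Δ·S=152.2115
Node (0,0) S=99.0000: V=(p*·68.7638+(1−p*)·104.9224)/1.34=52.5245; Δ=(68.7638−104.9224)/(135.6300−69.3000)=-0.5451; B=V−Δ·S=106.4926
Check: Δ(0,0)·S0 + B(0,0) = 52.5245 = V0.

(0,0): Delta=-0.5451 Bond=106.4926
(1,0): Delta=2.3829 Bond=-60.2120
(1,1): Delta=-0.6153 Bond=152.2115
V0=52.5245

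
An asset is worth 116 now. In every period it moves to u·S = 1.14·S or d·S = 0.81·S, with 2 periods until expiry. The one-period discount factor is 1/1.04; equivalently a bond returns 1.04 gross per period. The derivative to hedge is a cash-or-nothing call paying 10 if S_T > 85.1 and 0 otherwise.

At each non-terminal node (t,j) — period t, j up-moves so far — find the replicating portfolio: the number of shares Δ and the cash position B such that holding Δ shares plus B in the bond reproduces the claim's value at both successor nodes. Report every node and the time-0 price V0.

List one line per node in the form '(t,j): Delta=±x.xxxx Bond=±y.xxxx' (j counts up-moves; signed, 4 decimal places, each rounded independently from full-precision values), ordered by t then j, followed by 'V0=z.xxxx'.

(0,0): Delta=0.0761 Bond=-0.4330
(1,0): Delta=0.3225 Bond=-23.6014
(1,1): Delta=0.0000 Bond=9.6154
V0=8.3966

Risk-neutral probability p* = (R−d)/(u−d) = (1.04−0.81)/(1.14−0.81) = 0.6970.
Terminal payoffs: V(2,0)=0.0000, V(2,1)=10.0000, V(2,2)=10.0000
(1,0): S=93.9600. Δ = (V_up−V_dn)/(S_up−S_dn) = (10.0000−0.0000)/(107.1144−76.1076) = 0.3225. V = [p*·10.0000 + (1−p*)·0.0000]/1.04 = 6.7016. B = V − Δ·S = -23.6014.
(1,1): S=132.2400. Δ = (V_up−V_dn)/(S_up−S_dn) = (10.0000−10.0000)/(150.7536−107.1144) = 0.0000. V = [p*·10.0000 + (1−p*)·10.0000]/1.04 = 9.6154. B = V − Δ·S = 9.6154.
(0,0): S=116.0000. Δ = (V_up−V_dn)/(S_up−S_dn) = (9.6154−6.7016)/(132.2400−93.9600) = 0.0761. V = [p*·9.6154 + (1−p*)·6.7016]/1.04 = 8.3966. B = V − Δ·S = -0.4330.
The time-0 hedge costs 8.3966, which is the no-arbitrage price.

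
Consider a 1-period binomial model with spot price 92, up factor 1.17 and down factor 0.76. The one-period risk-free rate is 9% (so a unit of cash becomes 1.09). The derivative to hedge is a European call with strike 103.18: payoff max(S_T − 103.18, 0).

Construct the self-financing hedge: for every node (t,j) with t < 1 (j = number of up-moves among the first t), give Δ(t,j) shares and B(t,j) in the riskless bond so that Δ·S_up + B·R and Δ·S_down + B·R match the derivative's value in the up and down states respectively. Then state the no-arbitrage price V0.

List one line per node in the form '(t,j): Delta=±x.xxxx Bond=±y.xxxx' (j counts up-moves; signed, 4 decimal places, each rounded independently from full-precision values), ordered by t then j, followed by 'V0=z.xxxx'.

No-arbitrage ⇒ martingale measure with p* = (R−d)/(u−d) = 0.8049.
At expiry t=1: V(1,0)=0.0000, V(1,1)=4.4600
(0,0): S=92.0000. Δ = (V_up−V_dn)/(S_up−S_dn) = (4.4600−0.0000)/(107.6400−69.9200) = 0.1182. V = [p*·4.4600 + (1−p*)·0.0000]/1.09 = 3.2934. B = V − Δ·S = -7.5847.
The time-0 hedge costs 3.2934, which is the no-arbitrage price.

(0,0): Delta=0.1182 Bond=-7.5847
V0=3.2934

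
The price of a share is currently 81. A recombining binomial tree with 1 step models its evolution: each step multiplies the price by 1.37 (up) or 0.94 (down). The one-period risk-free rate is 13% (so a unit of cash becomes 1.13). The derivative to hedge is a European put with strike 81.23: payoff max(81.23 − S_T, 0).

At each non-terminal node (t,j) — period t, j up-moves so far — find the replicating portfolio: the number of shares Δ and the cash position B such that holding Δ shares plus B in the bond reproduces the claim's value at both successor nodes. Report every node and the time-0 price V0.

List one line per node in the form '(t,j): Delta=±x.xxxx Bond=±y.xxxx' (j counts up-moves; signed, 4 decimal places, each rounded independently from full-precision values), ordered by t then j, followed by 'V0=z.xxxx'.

(0,0): Delta=-0.1461 Bond=14.3513
V0=2.5141

No-arbitrage ⇒ martingale measure with p* = (R−d)/(u−d) = 0.4419.
Terminal payoffs: V(1,0)=5.0900, V(1,1)=0.0000
Node (0,0) S=81.0000: V=(p*·0.0000+(1−p*)·5.0900)/1.13=2.5141; Δ=(0.0000−5.0900)/(110.9700−76.1400)=-0.1461; B=V−Δ·S=14.3513
Check: Δ(0,0)·S0 + B(0,0) = 2.5141 = V0.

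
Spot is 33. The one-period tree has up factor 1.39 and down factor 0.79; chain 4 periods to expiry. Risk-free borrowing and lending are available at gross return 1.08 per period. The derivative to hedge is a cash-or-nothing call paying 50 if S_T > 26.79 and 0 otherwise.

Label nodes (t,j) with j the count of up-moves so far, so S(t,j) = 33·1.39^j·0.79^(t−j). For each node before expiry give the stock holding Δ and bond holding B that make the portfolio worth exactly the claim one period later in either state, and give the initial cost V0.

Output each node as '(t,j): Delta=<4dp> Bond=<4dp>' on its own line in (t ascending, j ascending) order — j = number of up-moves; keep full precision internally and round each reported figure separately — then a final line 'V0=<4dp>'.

No-arbitrage ⇒ martingale measure with p* = (R−d)/(u−d) = 0.4833.
Terminal payoffs: V(4,0)=0.0000, V(4,1)=0.0000, V(4,2)=50.0000, V(4,3)=50.0000, V(4,4)=50.0000
Node (3,0) S=16.2703: V=(p*·0.0000+(1−p*)·0.0000)/1.08=0.0000; Δ=(0.0000−0.0000)/(22.6157−12.8535)=0.0000; B=V−Δ·S=0.0000
Node (3,1) S=28.6275: V=(p*·50.0000+(1−p*)·0.0000)/1.08=22.3765; Δ=(50.0000−0.0000)/(39.7922−22.6157)=2.9110; B=V−Δ·S=-60.9568
Node (3,2) S=50.3698: V=(p*·50.0000+(1−p*)·50.0000)/1.08=46.2963; Δ=(50.0000−50.0000)/(70.0141−39.7922)=0.0000; B=V−Δ·S=46.2963
Node (3,3) S=88.6254: V=(p*·50.0000+(1−p*)·50.0000)/1.08=46.2963; Δ=(50.0000−50.0000)/(123.1893−70.0141)=0.0000; B=V−Δ·S=46.2963
Node (2,0) S=20.5953: V=(p*·22.3765+(1−p*)·0.0000)/1.08=10.0142; Δ=(22.3765−0.0000)/(28.6275−16.2703)=1.8108; B=V−Δ·S=-27.2800
Node (2,1) S=36.2373: V=(p*·46.2963+(1−p*)·22.3765)/1.08=31.4238; Δ=(46.2963−22.3765)/(50.3698−28.6275)=1.1001; B=V−Δ·S=-8.4424
Node (2,2) S=63.7593: V=(p*·46.2963+(1−p*)·46.2963)/1.08=42.8669; Δ=(46.2963−46.2963)/(88.6254−50.3698)=0.0000; B=V−Δ·S=42.8669
Node (1,0) S=26.0700: V=(p*·31.4238+(1−p*)·10.0142)/1.08=18.8539; Δ=(31.4238−10.0142)/(36.2373−20.5953)=1.3687; B=V−Δ·S=-16.8289
Node (1,1) S=45.8700: V=(p*·42.8669+(1−p*)·31.4238)/1.08=34.2173; Δ=(42.8669−31.4238)/(63.7593−36.2373)=0.4158; B=V−Δ·S=15.1455
Node (0,0) S=33.0000: V=(p*·34.2173+(1−p*)·18.8539)/1.08=24.3329; Δ=(34.2173−18.8539)/(45.8700−26.0700)=0.7759; B=V−Δ·S=-1.2728
Check: Δ(0,0)·S0 + B(0,0) = 24.3329 = V0.

(0,0): Delta=0.7759 Bond=-1.2728
(1,0): Delta=1.3687 Bond=-16.8289
(1,1): Delta=0.4158 Bond=15.1455
(2,0): Delta=1.8108 Bond=-27.2800
(2,1): Delta=1.1001 Bond=-8.4424
(2,2): Delta=0.0000 Bond=42.8669
(3,0): Delta=0.0000 Bond=0.0000
(3,1): Delta=2.9110 Bond=-60.9568
(3,2): Delta=0.0000 Bond=46.2963
(3,3): Delta=0.0000 Bond=46.2963
V0=24.3329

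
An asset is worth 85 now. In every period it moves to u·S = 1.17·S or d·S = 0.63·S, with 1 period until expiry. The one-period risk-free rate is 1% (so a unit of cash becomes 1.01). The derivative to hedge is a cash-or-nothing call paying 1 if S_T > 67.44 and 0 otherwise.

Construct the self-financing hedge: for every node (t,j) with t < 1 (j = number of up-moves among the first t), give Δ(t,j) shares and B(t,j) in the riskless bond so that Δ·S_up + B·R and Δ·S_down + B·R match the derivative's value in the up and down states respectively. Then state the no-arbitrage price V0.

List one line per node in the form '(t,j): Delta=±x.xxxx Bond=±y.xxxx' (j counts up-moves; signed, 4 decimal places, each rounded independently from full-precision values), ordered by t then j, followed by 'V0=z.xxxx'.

The replicating-portfolio and risk-neutral prices coincide; use p* = (1.01−0.63)/(1.17−0.63) = 0.7037 for the latter.
Terminal values V(1,·): V(1,0)=0.0000, V(1,1)=1.0000
  t=0,j=0: stock 85.0000 → up 99.4500 (V=1.0000), down 53.5500 (V=0.0000). Price 0.6967; hedge Δ=0.0218, bond B=-1.1551.
Root portfolio cost Δ·85+B reproduces V0=0.6967.

(0,0): Delta=0.0218 Bond=-1.1551
V0=0.6967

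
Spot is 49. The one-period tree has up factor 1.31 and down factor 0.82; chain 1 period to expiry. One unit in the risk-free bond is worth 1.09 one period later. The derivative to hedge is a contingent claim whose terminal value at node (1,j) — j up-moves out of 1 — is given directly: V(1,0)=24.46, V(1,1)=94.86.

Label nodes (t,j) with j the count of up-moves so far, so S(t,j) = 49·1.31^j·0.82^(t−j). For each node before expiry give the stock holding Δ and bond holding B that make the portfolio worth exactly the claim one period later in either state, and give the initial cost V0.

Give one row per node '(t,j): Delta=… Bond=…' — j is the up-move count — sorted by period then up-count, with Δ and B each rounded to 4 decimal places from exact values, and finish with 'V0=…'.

Since d<R<u, set p* = (R−d)/(u−d) = 0.5510; price each node as the discounted p*-expectation of its children.
Terminal payoffs: V(1,0)=24.4600, V(1,1)=94.8600
  t=0,j=0: stock 49.0000 → up 64.1900 (V=94.8600), down 40.1800 (V=24.4600). Price 58.0292; hedge Δ=2.9321, bond B=-85.6443.
Check: Δ(0,0)·S0 + B(0,0) = 58.0292 = V0.

(0,0): Delta=2.9321 Bond=-85.6443
V0=58.0292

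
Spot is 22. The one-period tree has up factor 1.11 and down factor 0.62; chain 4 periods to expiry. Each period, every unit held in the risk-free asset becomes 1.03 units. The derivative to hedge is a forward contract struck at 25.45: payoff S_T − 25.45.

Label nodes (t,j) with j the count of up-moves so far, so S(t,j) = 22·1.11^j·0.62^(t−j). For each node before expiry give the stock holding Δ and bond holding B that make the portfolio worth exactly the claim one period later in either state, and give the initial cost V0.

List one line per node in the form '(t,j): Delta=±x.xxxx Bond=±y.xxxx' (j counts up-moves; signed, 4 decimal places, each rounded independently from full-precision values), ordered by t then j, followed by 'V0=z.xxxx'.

(0,0): Delta=1.0000 Bond=-22.6120
(1,0): Delta=1.0000 Bond=-23.2904
(1,1): Delta=1.0000 Bond=-23.2904
(2,0): Delta=1.0000 Bond=-23.9891
(2,1): Delta=1.0000 Bond=-23.9891
(2,2): Delta=1.0000 Bond=-23.9891
(3,0): Delta=1.0000 Bond=-24.7087
(3,1): Delta=1.0000 Bond=-24.7087
(3,2): Delta=1.0000 Bond=-24.7087
(3,3): Delta=1.0000 Bond=-24.7087
V0=-0.6120

Since d<R<u, set p* = (R−d)/(u−d) = 0.8367; price each node as the discounted p*-expectation of its children.
Payoff layer (t=4): V(4,0)=-22.1992, V(4,1)=-19.6300, V(4,2)=-15.0304, V(4,3)=-6.7955, V(4,4)=7.9475
  t=3,j=0: stock 5.2432 → up 5.8200 (V=-19.6300), down 3.2508 (V=-22.1992). Price -19.4655; hedge Δ=1.0000, bond B=-24.7087.
  t=3,j=1: stock 9.3870 → up 10.4196 (V=-15.0304), down 5.8200 (V=-19.6300). Price -15.3217; hedge Δ=1.0000, bond B=-24.7087.
  t=3,j=2: stock 16.8058 → up 18.6545 (V=-6.7955), down 10.4196 (V=-15.0304). Price -7.9029; hedge Δ=1.0000, bond B=-24.7087.
  t=3,j=3: stock 30.0879 → up 33.3975 (V=7.9475), down 18.6545 (V=-6.7955). Price 5.3791; hedge Δ=1.0000, bond B=-24.7087.
  t=2,j=0: stock 8.4568 → up 9.3870 (V=-15.3217), down 5.2432 (V=-19.4655). Price -15.5323; hedge Δ=1.0000, bond B=-23.9891.
  t=2,j=1: stock 15.1404 → up 16.8058 (V=-7.9029), down 9.3870 (V=-15.3217). Price -8.8487; hedge Δ=1.0000, bond B=-23.9891.
  t=2,j=2: stock 27.1062 → up 30.0879 (V=5.3791), down 16.8058 (V=-7.9029). Price 3.1171; hedge Δ=1.0000, bond B=-23.9891.
  t=1,j=0: stock 13.6400 → up 15.1404 (V=-8.8487), down 8.4568 (V=-15.5323). Price -9.6504; hedge Δ=1.0000, bond B=-23.2904.
  t=1,j=1: stock 24.4200 → up 27.1062 (V=3.1171), down 15.1404 (V=-8.8487). Price 1.1296; hedge Δ=1.0000, bond B=-23.2904.
  t=0,j=0: stock 22.0000 → up 24.4200 (V=1.1296), down 13.6400 (V=-9.6504). Price -0.6120; hedge Δ=1.0000, bond B=-22.6120.
Each (Δ,B) replicates both successor values, so the strategy is self-financing and V0 is arbitrage-free.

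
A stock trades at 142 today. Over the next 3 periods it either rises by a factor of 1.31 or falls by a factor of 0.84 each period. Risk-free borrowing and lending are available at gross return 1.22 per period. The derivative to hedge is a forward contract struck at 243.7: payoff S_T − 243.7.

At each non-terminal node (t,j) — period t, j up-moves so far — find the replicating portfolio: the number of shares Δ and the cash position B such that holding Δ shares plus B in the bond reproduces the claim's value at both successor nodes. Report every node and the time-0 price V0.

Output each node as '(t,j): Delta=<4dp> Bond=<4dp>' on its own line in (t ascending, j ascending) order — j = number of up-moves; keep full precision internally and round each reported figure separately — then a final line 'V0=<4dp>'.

(0,0): Delta=1.0000 Bond=-134.2073
(1,0): Delta=1.0000 Bond=-163.7329
(1,1): Delta=1.0000 Bond=-163.7329
(2,0): Delta=1.0000 Bond=-199.7541
(2,1): Delta=1.0000 Bond=-199.7541
(2,2): Delta=1.0000 Bond=-199.7541
V0=7.7927

Under the risk-neutral measure, an up-move has probability p* = (R−d)/(u−d) = 0.8085 and values discount at R = 1.22.
At expiry t=3: V(3,0)=-159.5360, V(3,1)=-112.4443, V(3,2)=-39.0036, V(3,3)=75.5289
(2,0): S=100.1952. Δ = (V_up−V_dn)/(S_up−S_dn) = (-112.4443−-159.5360)/(131.2557−84.1640) = 1.0000. V = [p*·-112.4443 + (1−p*)·-159.5360]/1.22 = -99.5589. B = V − Δ·S = -199.7541.
(2,1): S=156.2568. Δ = (V_up−V_dn)/(S_up−S_dn) = (-39.0036−-112.4443)/(204.6964−131.2557) = 1.0000. V = [p*·-39.0036 + (1−p*)·-112.4443]/1.22 = -43.4973. B = V − Δ·S = -199.7541.
(2,2): S=243.6862. Δ = (V_up−V_dn)/(S_up−S_dn) = (75.5289−-39.0036)/(319.2289−204.6964) = 1.0000. V = [p*·75.5289 + (1−p*)·-39.0036]/1.22 = 43.9321. B = V − Δ·S = -199.7541.
(1,0): S=119.2800. Δ = (V_up−V_dn)/(S_up−S_dn) = (-43.4973−-99.5589)/(156.2568−100.1952) = 1.0000. V = [p*·-43.4973 + (1−p*)·-99.5589]/1.22 = -44.4529. B = V − Δ·S = -163.7329.
(1,1): S=186.0200. Δ = (V_up−V_dn)/(S_up−S_dn) = (43.9321−-43.4973)/(243.6862−156.2568) = 1.0000. V = [p*·43.9321 + (1−p*)·-43.4973]/1.22 = 22.2871. B = V − Δ·S = -163.7329.
(0,0): S=142.0000. Δ = (V_up−V_dn)/(S_up−S_dn) = (22.2871−-44.4529)/(186.0200−119.2800) = 1.0000. V = [p*·22.2871 + (1−p*)·-44.4529]/1.22 = 7.7927. B = V − Δ·S = -134.2073.
Root portfolio cost Δ·142+B reproduces V0=7.7927.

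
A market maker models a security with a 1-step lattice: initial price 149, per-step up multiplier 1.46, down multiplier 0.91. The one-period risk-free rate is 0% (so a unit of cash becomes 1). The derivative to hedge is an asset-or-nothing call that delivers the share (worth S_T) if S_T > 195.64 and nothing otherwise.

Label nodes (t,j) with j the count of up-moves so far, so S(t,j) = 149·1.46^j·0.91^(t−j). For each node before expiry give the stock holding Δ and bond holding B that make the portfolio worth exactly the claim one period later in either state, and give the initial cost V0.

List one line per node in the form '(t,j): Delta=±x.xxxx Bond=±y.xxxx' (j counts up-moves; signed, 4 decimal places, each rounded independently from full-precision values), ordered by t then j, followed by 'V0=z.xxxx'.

The replicating-portfolio and risk-neutral prices coincide; use p* = (1−0.91)/(1.46−0.91) = 0.1636 for the latter.
Payoff layer (t=1): V(1,0)=0.0000, V(1,1)=217.5400
(0,0): S=149.0000. Δ = (V_up−V_dn)/(S_up−S_dn) = (217.5400−0.0000)/(217.5400−135.5900) = 2.6545. V = [p*·217.5400 + (1−p*)·0.0000]/1 = 35.5975. B = V − Δ·S = -359.9298.
Root portfolio cost Δ·149+B reproduces V0=35.5975.

(0,0): Delta=2.6545 Bond=-359.9298
V0=35.5975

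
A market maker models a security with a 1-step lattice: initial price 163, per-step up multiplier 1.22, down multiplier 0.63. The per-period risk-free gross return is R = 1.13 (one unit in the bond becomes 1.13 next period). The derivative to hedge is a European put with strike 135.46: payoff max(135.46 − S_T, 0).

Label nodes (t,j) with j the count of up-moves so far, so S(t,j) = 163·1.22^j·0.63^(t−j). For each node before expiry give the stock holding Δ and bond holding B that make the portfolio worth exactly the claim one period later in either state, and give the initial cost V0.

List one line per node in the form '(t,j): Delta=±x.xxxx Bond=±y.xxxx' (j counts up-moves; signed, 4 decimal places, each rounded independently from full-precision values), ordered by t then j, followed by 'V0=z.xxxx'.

Risk-neutral probability p* = (R−d)/(u−d) = (1.13−0.63)/(1.22−0.63) = 0.8475.
Terminal values V(1,·): V(1,0)=32.7700, V(1,1)=0.0000
(0,0): S=163.0000. Δ = (V_up−V_dn)/(S_up−S_dn) = (0.0000−32.7700)/(198.8600−102.6900) = -0.3408. V = [p*·0.0000 + (1−p*)·32.7700]/1.13 = 4.4237. B = V − Δ·S = 59.9661.
Root portfolio cost Δ·163+B reproduces V0=4.4237.

(0,0): Delta=-0.3408 Bond=59.9661
V0=4.4237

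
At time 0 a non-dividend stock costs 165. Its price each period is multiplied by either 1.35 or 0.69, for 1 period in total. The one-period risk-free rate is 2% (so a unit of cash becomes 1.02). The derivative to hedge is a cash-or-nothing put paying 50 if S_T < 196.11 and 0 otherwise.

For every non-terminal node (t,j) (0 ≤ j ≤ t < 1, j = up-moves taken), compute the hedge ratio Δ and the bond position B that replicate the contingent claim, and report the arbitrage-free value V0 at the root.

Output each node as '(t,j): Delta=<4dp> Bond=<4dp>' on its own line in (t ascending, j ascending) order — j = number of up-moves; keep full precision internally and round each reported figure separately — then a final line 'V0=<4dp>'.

No-arbitrage ⇒ martingale measure with p* = (R−d)/(u−d) = 0.5000.
Terminal values V(1,·): V(1,0)=50.0000, V(1,1)=0.0000
(0,0): S=165.0000. Δ = (V_up−V_dn)/(S_up−S_dn) = (0.0000−50.0000)/(222.7500−113.8500) = -0.4591. V = [p*·0.0000 + (1−p*)·50.0000]/1.02 = 24.5098. B = V − Δ·S = 100.2674.
Check: Δ(0,0)·S0 + B(0,0) = 24.5098 = V0.

(0,0): Delta=-0.4591 Bond=100.2674
V0=24.5098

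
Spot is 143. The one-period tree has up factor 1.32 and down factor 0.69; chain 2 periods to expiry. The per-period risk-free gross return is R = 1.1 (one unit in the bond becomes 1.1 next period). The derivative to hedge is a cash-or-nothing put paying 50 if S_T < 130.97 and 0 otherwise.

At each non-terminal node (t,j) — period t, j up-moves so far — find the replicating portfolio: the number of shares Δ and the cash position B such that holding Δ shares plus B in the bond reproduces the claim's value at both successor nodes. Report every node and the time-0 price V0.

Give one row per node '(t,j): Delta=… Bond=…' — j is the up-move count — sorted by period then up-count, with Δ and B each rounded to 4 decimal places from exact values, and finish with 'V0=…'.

No-arbitrage ⇒ martingale measure with p* = (R−d)/(u−d) = 0.6508.
Terminal payoffs: V(2,0)=50.0000, V(2,1)=50.0000, V(2,2)=0.0000
  t=1,j=0: stock 98.6700 → up 130.2444 (V=50.0000), down 68.0823 (V=50.0000). Price 45.4545; hedge Δ=0.0000, bond B=45.4545.
  t=1,j=1: stock 188.7600 → up 249.1632 (V=0.0000), down 130.2444 (V=50.0000). Price 15.8730; hedge Δ=-0.4205, bond B=95.2381.
  t=0,j=0: stock 143.0000 → up 188.7600 (V=15.8730), down 98.6700 (V=45.4545). Price 23.8210; hedge Δ=-0.3284, bond B=70.7758.
Check: Δ(0,0)·S0 + B(0,0) = 23.8210 = V0.

(0,0): Delta=-0.3284 Bond=70.7758
(1,0): Delta=0.0000 Bond=45.4545
(1,1): Delta=-0.4205 Bond=95.2381
V0=23.8210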